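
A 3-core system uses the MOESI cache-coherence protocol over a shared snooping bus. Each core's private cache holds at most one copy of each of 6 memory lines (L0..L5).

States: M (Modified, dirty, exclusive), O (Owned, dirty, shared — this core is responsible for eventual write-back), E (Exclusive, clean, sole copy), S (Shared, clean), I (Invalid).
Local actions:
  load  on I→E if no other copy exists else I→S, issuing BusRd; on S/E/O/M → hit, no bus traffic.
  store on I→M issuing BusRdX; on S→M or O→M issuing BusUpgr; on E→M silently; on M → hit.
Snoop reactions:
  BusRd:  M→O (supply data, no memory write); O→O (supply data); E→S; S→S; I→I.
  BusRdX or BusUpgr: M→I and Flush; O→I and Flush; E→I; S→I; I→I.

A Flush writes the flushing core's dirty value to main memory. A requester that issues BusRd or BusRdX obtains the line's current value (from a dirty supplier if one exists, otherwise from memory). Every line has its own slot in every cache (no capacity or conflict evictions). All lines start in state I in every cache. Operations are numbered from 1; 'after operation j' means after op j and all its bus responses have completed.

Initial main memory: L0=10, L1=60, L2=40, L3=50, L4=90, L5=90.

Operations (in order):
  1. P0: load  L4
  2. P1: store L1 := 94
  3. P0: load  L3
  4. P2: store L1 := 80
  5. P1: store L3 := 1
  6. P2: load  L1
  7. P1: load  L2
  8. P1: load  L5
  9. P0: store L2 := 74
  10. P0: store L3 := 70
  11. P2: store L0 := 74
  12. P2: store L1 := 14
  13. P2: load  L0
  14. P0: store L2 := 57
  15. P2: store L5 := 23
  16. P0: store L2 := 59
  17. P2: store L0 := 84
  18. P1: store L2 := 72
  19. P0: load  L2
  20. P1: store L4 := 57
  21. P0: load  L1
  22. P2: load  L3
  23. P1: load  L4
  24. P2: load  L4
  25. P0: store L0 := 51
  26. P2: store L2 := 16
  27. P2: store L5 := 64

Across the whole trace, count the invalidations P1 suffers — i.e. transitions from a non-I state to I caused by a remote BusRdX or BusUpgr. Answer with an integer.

1. P0: load  L4  bus=[BusRd]  L4: P0=E P1=I P2=I  mem[L4]=90
2. P1: store L1 := 94  bus=[BusRdX]  L1: P0=I P1=M P2=I  mem[L1]=60
3. P0: load  L3  bus=[BusRd]  L3: P0=E P1=I P2=I  mem[L3]=50
4. P2: store L1 := 80  bus=[BusRdX,Flush]  L1: P0=I P1=I P2=M  mem[L1]=94
5. P1: store L3 := 1  bus=[BusRdX]  L3: P0=I P1=M P2=I  mem[L3]=50
6. P2: load  L1  bus=[-]  L1: P0=I P1=I P2=M  mem[L1]=94
7. P1: load  L2  bus=[BusRd]  L2: P0=I P1=E P2=I  mem[L2]=40
8. P1: load  L5  bus=[BusRd]  L5: P0=I P1=E P2=I  mem[L5]=90
9. P0: store L2 := 74  bus=[BusRdX]  L2: P0=M P1=I P2=I  mem[L2]=40
10. P0: store L3 := 70  bus=[BusRdX,Flush]  L3: P0=M P1=I P2=I  mem[L3]=1
11. P2: store L0 := 74  bus=[BusRdX]  L0: P0=I P1=I P2=M  mem[L0]=10
12. P2: store L1 := 14  bus=[-]  L1: P0=I P1=I P2=M  mem[L1]=94
13. P2: load  L0  bus=[-]  L0: P0=I P1=I P2=M  mem[L0]=10
14. P0: store L2 := 57  bus=[-]  L2: P0=M P1=I P2=I  mem[L2]=40
15. P2: store L5 := 23  bus=[BusRdX]  L5: P0=I P1=I P2=M  mem[L5]=90
16. P0: store L2 := 59  bus=[-]  L2: P0=M P1=I P2=I  mem[L2]=40
17. P2: store L0 := 84  bus=[-]  L0: P0=I P1=I P2=M  mem[L0]=10
18. P1: store L2 := 72  bus=[BusRdX,Flush]  L2: P0=I P1=M P2=I  mem[L2]=59
19. P0: load  L2  bus=[BusRd]  L2: P0=S P1=O P2=I  mem[L2]=59
20. P1: store L4 := 57  bus=[BusRdX]  L4: P0=I P1=M P2=I  mem[L4]=90
21. P0: load  L1  bus=[BusRd]  L1: P0=S P1=I P2=O  mem[L1]=94
22. P2: load  L3  bus=[BusRd]  L3: P0=O P1=I P2=S  mem[L3]=1
23. P1: load  L4  bus=[-]  L4: P0=I P1=M P2=I  mem[L4]=90
24. P2: load  L4  bus=[BusRd]  L4: P0=I P1=O P2=S  mem[L4]=90
25. P0: store L0 := 51  bus=[BusRdX,Flush]  L0: P0=M P1=I P2=I  mem[L0]=84
26. P2: store L2 := 16  bus=[BusRdX,Flush]  L2: P0=I P1=I P2=M  mem[L2]=72
27. P2: store L5 := 64  bus=[-]  L5: P0=I P1=I P2=M  mem[L5]=90

invalidations = 5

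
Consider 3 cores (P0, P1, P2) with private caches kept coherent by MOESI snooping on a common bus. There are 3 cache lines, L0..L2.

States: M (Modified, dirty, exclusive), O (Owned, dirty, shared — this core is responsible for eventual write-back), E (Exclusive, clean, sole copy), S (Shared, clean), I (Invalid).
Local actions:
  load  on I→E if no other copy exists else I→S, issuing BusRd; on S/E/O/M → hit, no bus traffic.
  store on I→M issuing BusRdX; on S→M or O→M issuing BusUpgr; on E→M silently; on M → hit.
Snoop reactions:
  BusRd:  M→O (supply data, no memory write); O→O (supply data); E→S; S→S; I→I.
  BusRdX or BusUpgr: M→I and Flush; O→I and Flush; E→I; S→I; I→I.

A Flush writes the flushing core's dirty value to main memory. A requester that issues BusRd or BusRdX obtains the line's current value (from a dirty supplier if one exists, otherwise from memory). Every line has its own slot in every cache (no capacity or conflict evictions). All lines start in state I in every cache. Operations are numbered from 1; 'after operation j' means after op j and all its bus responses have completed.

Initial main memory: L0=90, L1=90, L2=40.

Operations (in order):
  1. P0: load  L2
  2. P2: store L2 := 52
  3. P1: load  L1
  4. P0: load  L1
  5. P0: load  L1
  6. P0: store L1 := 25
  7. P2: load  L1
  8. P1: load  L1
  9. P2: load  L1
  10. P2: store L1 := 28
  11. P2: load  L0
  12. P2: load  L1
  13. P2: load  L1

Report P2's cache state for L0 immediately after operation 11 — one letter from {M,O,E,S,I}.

  op1 P0: load  L2 → E/I/I on L2; bus BusRd; mem=40
  op2 P2: store L2 := 52 → I/I/M on L2; bus BusRdX; mem=40
  op3 P1: load  L1 → I/E/I on L1; bus BusRd; mem=90
  op4 P0: load  L1 → S/S/I on L1; bus BusRd; mem=90
  op5 P0: load  L1 → S/S/I on L1; bus (none); mem=90
  op6 P0: store L1 := 25 → M/I/I on L1; bus BusUpgr; mem=90
  op7 P2: load  L1 → O/I/S on L1; bus BusRd; mem=90
  op8 P1: load  L1 → O/S/S on L1; bus BusRd; mem=90
  op9 P2: load  L1 → O/S/S on L1; bus (none); mem=90
  op10 P2: store L1 := 28 → I/I/M on L1; bus BusUpgr Flush; mem=25
  op11 P2: load  L0 → I/I/E on L0; bus BusRd; mem=90
  op12 P2: load  L1 → I/I/M on L1; bus (none); mem=25
  op13 P2: load  L1 → I/I/M on L1; bus (none); mem=25

state = E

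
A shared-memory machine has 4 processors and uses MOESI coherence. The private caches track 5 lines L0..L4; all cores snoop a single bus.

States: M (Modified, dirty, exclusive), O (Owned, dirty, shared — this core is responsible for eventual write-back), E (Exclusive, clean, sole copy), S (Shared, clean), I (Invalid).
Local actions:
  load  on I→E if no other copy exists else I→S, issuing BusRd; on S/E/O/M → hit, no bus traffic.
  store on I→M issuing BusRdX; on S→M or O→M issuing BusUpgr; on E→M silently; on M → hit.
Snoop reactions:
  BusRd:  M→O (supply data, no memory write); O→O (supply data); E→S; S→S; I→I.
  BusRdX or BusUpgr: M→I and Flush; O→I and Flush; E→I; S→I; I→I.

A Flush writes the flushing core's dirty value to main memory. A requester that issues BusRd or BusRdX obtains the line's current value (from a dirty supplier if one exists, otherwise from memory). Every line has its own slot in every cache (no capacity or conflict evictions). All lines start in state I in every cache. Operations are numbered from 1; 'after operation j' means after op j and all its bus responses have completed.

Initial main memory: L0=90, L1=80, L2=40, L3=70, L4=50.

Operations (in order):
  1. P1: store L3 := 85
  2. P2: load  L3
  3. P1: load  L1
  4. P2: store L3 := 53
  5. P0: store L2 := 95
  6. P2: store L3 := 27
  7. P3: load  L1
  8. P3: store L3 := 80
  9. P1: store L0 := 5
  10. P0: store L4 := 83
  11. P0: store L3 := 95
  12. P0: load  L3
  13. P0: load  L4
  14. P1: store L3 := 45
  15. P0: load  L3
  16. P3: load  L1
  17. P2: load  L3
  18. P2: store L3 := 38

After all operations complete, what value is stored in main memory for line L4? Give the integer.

memory[L4] = 50

  op1 P1: store L3 := 85 → I/M/I/I on L3; bus BusRdX; mem=70
  op2 P2: load  L3 → I/O/S/I on L3; bus BusRd; mem=70
  op3 P1: load  L1 → I/E/I/I on L1; bus BusRd; mem=80
  op4 P2: store L3 := 53 → I/I/M/I on L3; bus BusUpgr Flush; mem=85
  op5 P0: store L2 := 95 → M/I/I/I on L2; bus BusRdX; mem=40
  op6 P2: store L3 := 27 → I/I/M/I on L3; bus (none); mem=85
  op7 P3: load  L1 → I/S/I/S on L1; bus BusRd; mem=80
  op8 P3: store L3 := 80 → I/I/I/M on L3; bus BusRdX Flush; mem=27
  op9 P1: store L0 := 5 → I/M/I/I on L0; bus BusRdX; mem=90
  op10 P0: store L4 := 83 → M/I/I/I on L4; bus BusRdX; mem=50
  op11 P0: store L3 := 95 → M/I/I/I on L3; bus BusRdX Flush; mem=80
  op12 P0: load  L3 → M/I/I/I on L3; bus (none); mem=80
  op13 P0: load  L4 → M/I/I/I on L4; bus (none); mem=50
  op14 P1: store L3 := 45 → I/M/I/I on L3; bus BusRdX Flush; mem=95
  op15 P0: load  L3 → S/O/I/I on L3; bus BusRd; mem=95
  op16 P3: load  L1 → I/S/I/S on L1; bus (none); mem=80
  op17 P2: load  L3 → S/O/S/I on L3; bus BusRd; mem=95
  op18 P2: store L3 := 38 → I/I/M/I on L3; bus BusUpgr Flush; mem=45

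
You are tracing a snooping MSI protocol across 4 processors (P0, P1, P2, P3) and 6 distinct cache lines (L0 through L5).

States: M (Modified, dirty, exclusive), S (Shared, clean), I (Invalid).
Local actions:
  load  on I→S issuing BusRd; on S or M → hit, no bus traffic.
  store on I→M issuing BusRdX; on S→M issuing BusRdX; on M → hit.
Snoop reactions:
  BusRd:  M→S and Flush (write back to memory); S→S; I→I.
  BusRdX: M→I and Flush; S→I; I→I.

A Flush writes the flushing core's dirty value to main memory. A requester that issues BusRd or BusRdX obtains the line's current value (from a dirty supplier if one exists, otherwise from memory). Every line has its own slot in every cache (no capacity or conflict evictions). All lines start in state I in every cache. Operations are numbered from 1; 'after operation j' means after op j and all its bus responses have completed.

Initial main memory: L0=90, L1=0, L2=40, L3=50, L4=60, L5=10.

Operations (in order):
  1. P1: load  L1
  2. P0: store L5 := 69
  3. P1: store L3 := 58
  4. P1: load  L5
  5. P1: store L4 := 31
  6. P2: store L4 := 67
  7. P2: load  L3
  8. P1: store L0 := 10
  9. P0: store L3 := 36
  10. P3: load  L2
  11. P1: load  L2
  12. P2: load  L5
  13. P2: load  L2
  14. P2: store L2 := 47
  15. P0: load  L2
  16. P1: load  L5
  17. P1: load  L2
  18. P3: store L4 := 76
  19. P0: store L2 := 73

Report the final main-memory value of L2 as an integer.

[1] P1: load  L1 | P0:I, P1:S(0), P2:I, P3:I | bus: BusRd
[2] P0: store L5 := 69 | P0:M(69), P1:I, P2:I, P3:I | bus: BusRdX
[3] P1: store L3 := 58 | P0:I, P1:M(58), P2:I, P3:I | bus: BusRdX
[4] P1: load  L5 | P0:S(69), P1:S(69), P2:I, P3:I | bus: BusRd,Flush
[5] P1: store L4 := 31 | P0:I, P1:M(31), P2:I, P3:I | bus: BusRdX
[6] P2: store L4 := 67 | P0:I, P1:I, P2:M(67), P3:I | bus: BusRdX,Flush
[7] P2: load  L3 | P0:I, P1:S(58), P2:S(58), P3:I | bus: BusRd,Flush
[8] P1: store L0 := 10 | P0:I, P1:M(10), P2:I, P3:I | bus: BusRdX
[9] P0: store L3 := 36 | P0:M(36), P1:I, P2:I, P3:I | bus: BusRdX
[10] P3: load  L2 | P0:I, P1:I, P2:I, P3:S(40) | bus: BusRd
[11] P1: load  L2 | P0:I, P1:S(40), P2:I, P3:S(40) | bus: BusRd
[12] P2: load  L5 | P0:S(69), P1:S(69), P2:S(69), P3:I | bus: BusRd
[13] P2: load  L2 | P0:I, P1:S(40), P2:S(40), P3:S(40) | bus: BusRd
[14] P2: store L2 := 47 | P0:I, P1:I, P2:M(47), P3:I | bus: BusRdX
[15] P0: load  L2 | P0:S(47), P1:I, P2:S(47), P3:I | bus: BusRd,Flush
[16] P1: load  L5 | P0:S(69), P1:S(69), P2:S(69), P3:I | bus: none
[17] P1: load  L2 | P0:S(47), P1:S(47), P2:S(47), P3:I | bus: BusRd
[18] P3: store L4 := 76 | P0:I, P1:I, P2:I, P3:M(76) | bus: BusRdX,Flush
[19] P0: store L2 := 73 | P0:M(73), P1:I, P2:I, P3:I | bus: BusRdX

memory[L2] = 47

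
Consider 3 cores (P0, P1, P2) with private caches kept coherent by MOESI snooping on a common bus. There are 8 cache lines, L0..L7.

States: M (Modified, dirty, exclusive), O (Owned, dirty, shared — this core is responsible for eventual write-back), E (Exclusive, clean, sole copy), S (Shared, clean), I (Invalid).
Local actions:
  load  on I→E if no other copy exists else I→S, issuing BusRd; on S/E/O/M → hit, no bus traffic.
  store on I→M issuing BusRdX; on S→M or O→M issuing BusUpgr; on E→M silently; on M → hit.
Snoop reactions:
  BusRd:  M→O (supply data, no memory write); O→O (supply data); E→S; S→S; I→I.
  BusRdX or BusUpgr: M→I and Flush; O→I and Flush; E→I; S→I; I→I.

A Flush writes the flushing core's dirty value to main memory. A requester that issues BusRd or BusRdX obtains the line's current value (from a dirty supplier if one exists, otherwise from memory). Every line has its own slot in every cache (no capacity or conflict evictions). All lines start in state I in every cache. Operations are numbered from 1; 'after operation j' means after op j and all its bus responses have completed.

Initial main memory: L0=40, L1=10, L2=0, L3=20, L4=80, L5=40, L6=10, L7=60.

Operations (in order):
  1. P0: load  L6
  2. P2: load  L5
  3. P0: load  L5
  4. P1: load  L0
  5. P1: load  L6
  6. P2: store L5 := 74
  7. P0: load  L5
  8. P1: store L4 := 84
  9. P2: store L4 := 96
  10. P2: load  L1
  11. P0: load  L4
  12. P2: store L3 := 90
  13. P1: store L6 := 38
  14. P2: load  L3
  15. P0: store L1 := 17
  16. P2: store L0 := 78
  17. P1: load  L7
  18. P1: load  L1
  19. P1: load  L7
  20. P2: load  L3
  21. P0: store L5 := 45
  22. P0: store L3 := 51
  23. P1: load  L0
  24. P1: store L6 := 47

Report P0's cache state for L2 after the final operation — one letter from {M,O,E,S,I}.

  op1 P0: load  L6 → E/I/I on L6; bus BusRd; mem=10
  op2 P2: load  L5 → I/I/E on L5; bus BusRd; mem=40
  op3 P0: load  L5 → S/I/S on L5; bus BusRd; mem=40
  op4 P1: load  L0 → I/E/I on L0; bus BusRd; mem=40
  op5 P1: load  L6 → S/S/I on L6; bus BusRd; mem=10
  op6 P2: store L5 := 74 → I/I/M on L5; bus BusUpgr; mem=40
  op7 P0: load  L5 → S/I/O on L5; bus BusRd; mem=40
  op8 P1: store L4 := 84 → I/M/I on L4; bus BusRdX; mem=80
  op9 P2: store L4 := 96 → I/I/M on L4; bus BusRdX Flush; mem=84
  op10 P2: load  L1 → I/I/E on L1; bus BusRd; mem=10
  op11 P0: load  L4 → S/I/O on L4; bus BusRd; mem=84
  op12 P2: store L3 := 90 → I/I/M on L3; bus BusRdX; mem=20
  op13 P1: store L6 := 38 → I/M/I on L6; bus BusUpgr; mem=10
  op14 P2: load  L3 → I/I/M on L3; bus (none); mem=20
  op15 P0: store L1 := 17 → M/I/I on L1; bus BusRdX; mem=10
  op16 P2: store L0 := 78 → I/I/M on L0; bus BusRdX; mem=40
  op17 P1: load  L7 → I/E/I on L7; bus BusRd; mem=60
  op18 P1: load  L1 → O/S/I on L1; bus BusRd; mem=10
  op19 P1: load  L7 → I/E/I on L7; bus (none); mem=60
  op20 P2: load  L3 → I/I/M on L3; bus (none); mem=20
  op21 P0: store L5 := 45 → M/I/I on L5; bus BusUpgr Flush; mem=74
  op22 P0: store L3 := 51 → M/I/I on L3; bus BusRdX Flush; mem=90
  op23 P1: load  L0 → I/S/O on L0; bus BusRd; mem=40
  op24 P1: store L6 := 47 → I/M/I on L6; bus (none); mem=10

state = I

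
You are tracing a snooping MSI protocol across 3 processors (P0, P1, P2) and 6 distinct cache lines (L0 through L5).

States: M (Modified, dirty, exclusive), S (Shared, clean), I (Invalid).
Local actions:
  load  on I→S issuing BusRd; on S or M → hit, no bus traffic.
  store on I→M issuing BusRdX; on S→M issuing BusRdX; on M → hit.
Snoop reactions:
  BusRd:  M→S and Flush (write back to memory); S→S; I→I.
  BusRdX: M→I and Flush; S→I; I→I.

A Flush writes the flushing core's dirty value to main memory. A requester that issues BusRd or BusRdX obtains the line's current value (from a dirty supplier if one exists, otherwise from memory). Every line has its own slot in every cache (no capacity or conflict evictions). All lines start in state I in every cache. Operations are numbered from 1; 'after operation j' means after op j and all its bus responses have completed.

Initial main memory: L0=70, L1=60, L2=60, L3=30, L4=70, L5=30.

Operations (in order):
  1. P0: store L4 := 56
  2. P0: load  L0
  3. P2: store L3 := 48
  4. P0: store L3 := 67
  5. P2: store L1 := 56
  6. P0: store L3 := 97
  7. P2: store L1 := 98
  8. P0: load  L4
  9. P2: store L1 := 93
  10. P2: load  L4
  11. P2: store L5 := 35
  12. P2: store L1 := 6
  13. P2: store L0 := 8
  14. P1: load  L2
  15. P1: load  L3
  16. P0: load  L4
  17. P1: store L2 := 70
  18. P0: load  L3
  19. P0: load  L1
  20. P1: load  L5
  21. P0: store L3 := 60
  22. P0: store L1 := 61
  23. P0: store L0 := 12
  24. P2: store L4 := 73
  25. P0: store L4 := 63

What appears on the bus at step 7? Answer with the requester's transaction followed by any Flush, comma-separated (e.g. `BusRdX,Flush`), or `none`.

step 1: P0: store L4 := 56  ⟶  MII  (L4)  txn=BusRdX  M[L4]=70
step 2: P0: load  L0  ⟶  SII  (L0)  txn=BusRd  M[L0]=70
step 3: P2: store L3 := 48  ⟶  IIM  (L3)  txn=BusRdX  M[L3]=30
step 4: P0: store L3 := 67  ⟶  MII  (L3)  txn=BusRdX+Flush  M[L3]=48
step 5: P2: store L1 := 56  ⟶  IIM  (L1)  txn=BusRdX  M[L1]=60
step 6: P0: store L3 := 97  ⟶  MII  (L3)  txn=∅  M[L3]=48
step 7: P2: store L1 := 98  ⟶  IIM  (L1)  txn=∅  M[L1]=60
step 8: P0: load  L4  ⟶  MII  (L4)  txn=∅  M[L4]=70
step 9: P2: store L1 := 93  ⟶  IIM  (L1)  txn=∅  M[L1]=60
step 10: P2: load  L4  ⟶  SIS  (L4)  txn=BusRd+Flush  M[L4]=56
step 11: P2: store L5 := 35  ⟶  IIM  (L5)  txn=BusRdX  M[L5]=30
step 12: P2: store L1 := 6  ⟶  IIM  (L1)  txn=∅  M[L1]=60
step 13: P2: store L0 := 8  ⟶  IIM  (L0)  txn=BusRdX  M[L0]=70
step 14: P1: load  L2  ⟶  ISI  (L2)  txn=BusRd  M[L2]=60
step 15: P1: load  L3  ⟶  SSI  (L3)  txn=BusRd+Flush  M[L3]=97
step 16: P0: load  L4  ⟶  SIS  (L4)  txn=∅  M[L4]=56
step 17: P1: store L2 := 70  ⟶  IMI  (L2)  txn=BusRdX  M[L2]=60
step 18: P0: load  L3  ⟶  SSI  (L3)  txn=∅  M[L3]=97
step 19: P0: load  L1  ⟶  SIS  (L1)  txn=BusRd+Flush  M[L1]=6
step 20: P1: load  L5  ⟶  ISS  (L5)  txn=BusRd+Flush  M[L5]=35
step 21: P0: store L3 := 60  ⟶  MII  (L3)  txn=BusRdX  M[L3]=97
step 22: P0: store L1 := 61  ⟶  MII  (L1)  txn=BusRdX  M[L1]=6
step 23: P0: store L0 := 12  ⟶  MII  (L0)  txn=BusRdX+Flush  M[L0]=8
step 24: P2: store L4 := 73  ⟶  IIM  (L4)  txn=BusRdX  M[L4]=56
step 25: P0: store L4 := 63  ⟶  MII  (L4)  txn=BusRdX+Flush  M[L4]=73

bus = none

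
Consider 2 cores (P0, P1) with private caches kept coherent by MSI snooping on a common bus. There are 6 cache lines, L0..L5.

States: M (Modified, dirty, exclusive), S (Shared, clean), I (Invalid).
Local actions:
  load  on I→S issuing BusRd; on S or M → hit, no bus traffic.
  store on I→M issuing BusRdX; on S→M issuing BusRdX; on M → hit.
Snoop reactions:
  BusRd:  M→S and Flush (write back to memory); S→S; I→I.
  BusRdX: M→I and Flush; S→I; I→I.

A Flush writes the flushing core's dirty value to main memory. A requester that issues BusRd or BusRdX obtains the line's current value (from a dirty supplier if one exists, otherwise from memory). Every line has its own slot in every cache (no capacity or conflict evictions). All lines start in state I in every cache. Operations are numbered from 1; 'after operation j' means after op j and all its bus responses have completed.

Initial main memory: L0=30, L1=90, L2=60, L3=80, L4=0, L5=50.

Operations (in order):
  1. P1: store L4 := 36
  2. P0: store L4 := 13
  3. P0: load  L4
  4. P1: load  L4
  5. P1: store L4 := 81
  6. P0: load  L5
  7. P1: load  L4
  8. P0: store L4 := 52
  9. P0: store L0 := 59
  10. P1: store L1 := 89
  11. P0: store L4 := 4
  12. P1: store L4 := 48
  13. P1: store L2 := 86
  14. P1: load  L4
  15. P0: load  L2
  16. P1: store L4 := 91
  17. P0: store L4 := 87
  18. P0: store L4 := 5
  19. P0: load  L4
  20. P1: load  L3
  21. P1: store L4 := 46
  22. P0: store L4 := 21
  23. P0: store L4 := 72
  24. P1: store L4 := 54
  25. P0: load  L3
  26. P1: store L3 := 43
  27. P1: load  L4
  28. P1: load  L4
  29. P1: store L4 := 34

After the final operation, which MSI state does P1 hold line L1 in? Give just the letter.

1. P1: store L4 := 36  bus=[BusRdX]  L4: P0=I P1=M  mem[L4]=0
2. P0: store L4 := 13  bus=[BusRdX,Flush]  L4: P0=M P1=I  mem[L4]=36
3. P0: load  L4  bus=[-]  L4: P0=M P1=I  mem[L4]=36
4. P1: load  L4  bus=[BusRd,Flush]  L4: P0=S P1=S  mem[L4]=13
5. P1: store L4 := 81  bus=[BusRdX]  L4: P0=I P1=M  mem[L4]=13
6. P0: load  L5  bus=[BusRd]  L5: P0=S P1=I  mem[L5]=50
7. P1: load  L4  bus=[-]  L4: P0=I P1=M  mem[L4]=13
8. P0: store L4 := 52  bus=[BusRdX,Flush]  L4: P0=M P1=I  mem[L4]=81
9. P0: store L0 := 59  bus=[BusRdX]  L0: P0=M P1=I  mem[L0]=30
10. P1: store L1 := 89  bus=[BusRdX]  L1: P0=I P1=M  mem[L1]=90
11. P0: store L4 := 4  bus=[-]  L4: P0=M P1=I  mem[L4]=81
12. P1: store L4 := 48  bus=[BusRdX,Flush]  L4: P0=I P1=M  mem[L4]=4
13. P1: store L2 := 86  bus=[BusRdX]  L2: P0=I P1=M  mem[L2]=60
14. P1: load  L4  bus=[-]  L4: P0=I P1=M  mem[L4]=4
15. P0: load  L2  bus=[BusRd,Flush]  L2: P0=S P1=S  mem[L2]=86
16. P1: store L4 := 91  bus=[-]  L4: P0=I P1=M  mem[L4]=4
17. P0: store L4 := 87  bus=[BusRdX,Flush]  L4: P0=M P1=I  mem[L4]=91
18. P0: store L4 := 5  bus=[-]  L4: P0=M P1=I  mem[L4]=91
19. P0: load  L4  bus=[-]  L4: P0=M P1=I  mem[L4]=91
20. P1: load  L3  bus=[BusRd]  L3: P0=I P1=S  mem[L3]=80
21. P1: store L4 := 46  bus=[BusRdX,Flush]  L4: P0=I P1=M  mem[L4]=5
22. P0: store L4 := 21  bus=[BusRdX,Flush]  L4: P0=M P1=I  mem[L4]=46
23. P0: store L4 := 72  bus=[-]  L4: P0=M P1=I  mem[L4]=46
24. P1: store L4 := 54  bus=[BusRdX,Flush]  L4: P0=I P1=M  mem[L4]=72
25. P0: load  L3  bus=[BusRd]  L3: P0=S P1=S  mem[L3]=80
26. P1: store L3 := 43  bus=[BusRdX]  L3: P0=I P1=M  mem[L3]=80
27. P1: load  L4  bus=[-]  L4: P0=I P1=M  mem[L4]=72
28. P1: load  L4  bus=[-]  L4: P0=I P1=M  mem[L4]=72
29. P1: store L4 := 34  bus=[-]  L4: P0=I P1=M  mem[L4]=72

state = M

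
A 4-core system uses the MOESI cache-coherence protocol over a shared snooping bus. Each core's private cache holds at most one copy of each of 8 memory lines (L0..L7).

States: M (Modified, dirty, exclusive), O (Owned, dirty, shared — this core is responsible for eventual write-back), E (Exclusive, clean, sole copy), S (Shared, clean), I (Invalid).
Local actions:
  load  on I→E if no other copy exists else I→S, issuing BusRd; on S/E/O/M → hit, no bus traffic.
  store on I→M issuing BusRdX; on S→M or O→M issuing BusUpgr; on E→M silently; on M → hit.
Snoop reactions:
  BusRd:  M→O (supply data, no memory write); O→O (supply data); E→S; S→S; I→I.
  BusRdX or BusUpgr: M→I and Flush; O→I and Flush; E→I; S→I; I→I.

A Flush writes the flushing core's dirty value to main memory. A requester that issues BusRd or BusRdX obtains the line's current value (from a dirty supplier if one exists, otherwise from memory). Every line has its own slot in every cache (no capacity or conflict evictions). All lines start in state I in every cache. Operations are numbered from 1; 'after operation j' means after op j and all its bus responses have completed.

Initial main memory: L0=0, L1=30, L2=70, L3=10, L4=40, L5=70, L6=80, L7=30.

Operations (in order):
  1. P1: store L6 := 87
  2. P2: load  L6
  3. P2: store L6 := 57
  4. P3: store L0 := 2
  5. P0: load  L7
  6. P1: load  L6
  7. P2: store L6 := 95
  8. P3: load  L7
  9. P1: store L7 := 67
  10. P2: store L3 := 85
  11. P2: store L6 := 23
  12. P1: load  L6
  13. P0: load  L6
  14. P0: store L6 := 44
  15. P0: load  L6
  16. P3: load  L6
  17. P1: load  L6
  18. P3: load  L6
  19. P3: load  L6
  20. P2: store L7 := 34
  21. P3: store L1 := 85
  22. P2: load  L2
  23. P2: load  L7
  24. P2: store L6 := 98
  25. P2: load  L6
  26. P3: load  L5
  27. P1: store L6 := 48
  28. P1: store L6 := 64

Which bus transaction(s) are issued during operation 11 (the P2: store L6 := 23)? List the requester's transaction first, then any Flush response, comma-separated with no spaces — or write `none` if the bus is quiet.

[1] P1: store L6 := 87 | P0:I, P1:M(87), P2:I, P3:I | bus: BusRdX
[2] P2: load  L6 | P0:I, P1:O(87), P2:S(87), P3:I | bus: BusRd
[3] P2: store L6 := 57 | P0:I, P1:I, P2:M(57), P3:I | bus: BusUpgr,Flush
[4] P3: store L0 := 2 | P0:I, P1:I, P2:I, P3:M(2) | bus: BusRdX
[5] P0: load  L7 | P0:E(30), P1:I, P2:I, P3:I | bus: BusRd
[6] P1: load  L6 | P0:I, P1:S(57), P2:O(57), P3:I | bus: BusRd
[7] P2: store L6 := 95 | P0:I, P1:I, P2:M(95), P3:I | bus: BusUpgr
[8] P3: load  L7 | P0:S(30), P1:I, P2:I, P3:S(30) | bus: BusRd
[9] P1: store L7 := 67 | P0:I, P1:M(67), P2:I, P3:I | bus: BusRdX
[10] P2: store L3 := 85 | P0:I, P1:I, P2:M(85), P3:I | bus: BusRdX
[11] P2: store L6 := 23 | P0:I, P1:I, P2:M(23), P3:I | bus: none
[12] P1: load  L6 | P0:I, P1:S(23), P2:O(23), P3:I | bus: BusRd
[13] P0: load  L6 | P0:S(23), P1:S(23), P2:O(23), P3:I | bus: BusRd
[14] P0: store L6 := 44 | P0:M(44), P1:I, P2:I, P3:I | bus: BusUpgr,Flush
[15] P0: load  L6 | P0:M(44), P1:I, P2:I, P3:I | bus: none
[16] P3: load  L6 | P0:O(44), P1:I, P2:I, P3:S(44) | bus: BusRd
[17] P1: load  L6 | P0:O(44), P1:S(44), P2:I, P3:S(44) | bus: BusRd
[18] P3: load  L6 | P0:O(44), P1:S(44), P2:I, P3:S(44) | bus: none
[19] P3: load  L6 | P0:O(44), P1:S(44), P2:I, P3:S(44) | bus: none
[20] P2: store L7 := 34 | P0:I, P1:I, P2:M(34), P3:I | bus: BusRdX,Flush
[21] P3: store L1 := 85 | P0:I, P1:I, P2:I, P3:M(85) | bus: BusRdX
[22] P2: load  L2 | P0:I, P1:I, P2:E(70), P3:I | bus: BusRd
[23] P2: load  L7 | P0:I, P1:I, P2:M(34), P3:I | bus: none
[24] P2: store L6 := 98 | P0:I, P1:I, P2:M(98), P3:I | bus: BusRdX,Flush
[25] P2: load  L6 | P0:I, P1:I, P2:M(98), P3:I | bus: none
[26] P3: load  L5 | P0:I, P1:I, P2:I, P3:E(70) | bus: BusRd
[27] P1: store L6 := 48 | P0:I, P1:M(48), P2:I, P3:I | bus: BusRdX,Flush
[28] P1: store L6 := 64 | P0:I, P1:M(64), P2:I, P3:I | bus: none

bus = none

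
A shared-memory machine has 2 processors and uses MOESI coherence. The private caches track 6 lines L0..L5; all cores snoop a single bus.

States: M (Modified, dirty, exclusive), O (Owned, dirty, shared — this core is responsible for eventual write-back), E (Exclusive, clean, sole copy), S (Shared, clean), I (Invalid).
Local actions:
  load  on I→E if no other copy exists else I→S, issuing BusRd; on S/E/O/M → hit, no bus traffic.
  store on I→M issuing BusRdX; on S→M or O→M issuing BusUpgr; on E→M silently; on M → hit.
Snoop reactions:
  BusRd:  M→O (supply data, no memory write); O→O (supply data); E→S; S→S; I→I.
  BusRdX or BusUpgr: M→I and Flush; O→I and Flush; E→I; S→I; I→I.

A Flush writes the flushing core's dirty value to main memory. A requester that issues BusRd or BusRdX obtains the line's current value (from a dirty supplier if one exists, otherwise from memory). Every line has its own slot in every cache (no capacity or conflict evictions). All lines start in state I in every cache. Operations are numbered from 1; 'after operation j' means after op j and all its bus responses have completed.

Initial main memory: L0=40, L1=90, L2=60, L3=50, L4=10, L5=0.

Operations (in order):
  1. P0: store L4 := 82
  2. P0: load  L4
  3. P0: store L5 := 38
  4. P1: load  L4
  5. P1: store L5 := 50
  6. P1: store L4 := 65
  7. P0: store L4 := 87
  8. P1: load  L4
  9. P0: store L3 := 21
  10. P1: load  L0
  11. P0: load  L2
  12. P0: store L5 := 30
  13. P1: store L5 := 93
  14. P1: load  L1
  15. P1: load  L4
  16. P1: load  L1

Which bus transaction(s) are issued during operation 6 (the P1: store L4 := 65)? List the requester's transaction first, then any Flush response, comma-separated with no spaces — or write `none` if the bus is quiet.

bus = BusUpgr,Flush

[1] P0: store L4 := 82 | P0:M(82), P1:I | bus: BusRdX
[2] P0: load  L4 | P0:M(82), P1:I | bus: none
[3] P0: store L5 := 38 | P0:M(38), P1:I | bus: BusRdX
[4] P1: load  L4 | P0:O(82), P1:S(82) | bus: BusRd
[5] P1: store L5 := 50 | P0:I, P1:M(50) | bus: BusRdX,Flush
[6] P1: store L4 := 65 | P0:I, P1:M(65) | bus: BusUpgr,Flush
[7] P0: store L4 := 87 | P0:M(87), P1:I | bus: BusRdX,Flush
[8] P1: load  L4 | P0:O(87), P1:S(87) | bus: BusRd
[9] P0: store L3 := 21 | P0:M(21), P1:I | bus: BusRdX
[10] P1: load  L0 | P0:I, P1:E(40) | bus: BusRd
[11] P0: load  L2 | P0:E(60), P1:I | bus: BusRd
[12] P0: store L5 := 30 | P0:M(30), P1:I | bus: BusRdX,Flush
[13] P1: store L5 := 93 | P0:I, P1:M(93) | bus: BusRdX,Flush
[14] P1: load  L1 | P0:I, P1:E(90) | bus: BusRd
[15] P1: load  L4 | P0:O(87), P1:S(87) | bus: none
[16] P1: load  L1 | P0:I, P1:E(90) | bus: none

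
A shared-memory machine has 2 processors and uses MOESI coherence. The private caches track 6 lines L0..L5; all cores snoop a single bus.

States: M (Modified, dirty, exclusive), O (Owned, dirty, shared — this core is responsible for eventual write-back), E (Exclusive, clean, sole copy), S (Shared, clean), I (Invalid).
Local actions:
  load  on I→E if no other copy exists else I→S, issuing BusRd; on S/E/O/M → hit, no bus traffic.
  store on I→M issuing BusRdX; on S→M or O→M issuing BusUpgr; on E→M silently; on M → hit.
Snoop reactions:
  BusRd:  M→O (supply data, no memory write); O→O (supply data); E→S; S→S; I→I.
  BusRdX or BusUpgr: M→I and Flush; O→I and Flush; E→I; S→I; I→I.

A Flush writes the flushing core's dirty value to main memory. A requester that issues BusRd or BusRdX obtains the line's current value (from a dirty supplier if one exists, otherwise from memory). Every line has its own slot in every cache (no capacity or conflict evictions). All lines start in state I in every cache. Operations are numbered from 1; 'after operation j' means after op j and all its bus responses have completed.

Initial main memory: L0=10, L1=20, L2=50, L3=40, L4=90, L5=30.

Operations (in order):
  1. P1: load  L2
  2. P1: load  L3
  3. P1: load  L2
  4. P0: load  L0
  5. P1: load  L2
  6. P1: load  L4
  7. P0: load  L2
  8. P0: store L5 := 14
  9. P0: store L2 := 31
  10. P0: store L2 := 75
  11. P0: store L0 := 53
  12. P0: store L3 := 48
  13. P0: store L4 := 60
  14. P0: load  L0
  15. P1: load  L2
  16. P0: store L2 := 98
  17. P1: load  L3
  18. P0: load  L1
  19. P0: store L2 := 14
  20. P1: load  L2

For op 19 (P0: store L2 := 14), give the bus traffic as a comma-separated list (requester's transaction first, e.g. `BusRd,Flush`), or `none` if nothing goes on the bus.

[1] P1: load  L2 | P0:I, P1:E(50) | bus: BusRd
[2] P1: load  L3 | P0:I, P1:E(40) | bus: BusRd
[3] P1: load  L2 | P0:I, P1:E(50) | bus: none
[4] P0: load  L0 | P0:E(10), P1:I | bus: BusRd
[5] P1: load  L2 | P0:I, P1:E(50) | bus: none
[6] P1: load  L4 | P0:I, P1:E(90) | bus: BusRd
[7] P0: load  L2 | P0:S(50), P1:S(50) | bus: BusRd
[8] P0: store L5 := 14 | P0:M(14), P1:I | bus: BusRdX
[9] P0: store L2 := 31 | P0:M(31), P1:I | bus: BusUpgr
[10] P0: store L2 := 75 | P0:M(75), P1:I | bus: none
[11] P0: store L0 := 53 | P0:M(53), P1:I | bus: none
[12] P0: store L3 := 48 | P0:M(48), P1:I | bus: BusRdX
[13] P0: store L4 := 60 | P0:M(60), P1:I | bus: BusRdX
[14] P0: load  L0 | P0:M(53), P1:I | bus: none
[15] P1: load  L2 | P0:O(75), P1:S(75) | bus: BusRd
[16] P0: store L2 := 98 | P0:M(98), P1:I | bus: BusUpgr
[17] P1: load  L3 | P0:O(48), P1:S(48) | bus: BusRd
[18] P0: load  L1 | P0:E(20), P1:I | bus: BusRd
[19] P0: store L2 := 14 | P0:M(14), P1:I | bus: none
[20] P1: load  L2 | P0:O(14), P1:S(14) | bus: BusRd

bus = none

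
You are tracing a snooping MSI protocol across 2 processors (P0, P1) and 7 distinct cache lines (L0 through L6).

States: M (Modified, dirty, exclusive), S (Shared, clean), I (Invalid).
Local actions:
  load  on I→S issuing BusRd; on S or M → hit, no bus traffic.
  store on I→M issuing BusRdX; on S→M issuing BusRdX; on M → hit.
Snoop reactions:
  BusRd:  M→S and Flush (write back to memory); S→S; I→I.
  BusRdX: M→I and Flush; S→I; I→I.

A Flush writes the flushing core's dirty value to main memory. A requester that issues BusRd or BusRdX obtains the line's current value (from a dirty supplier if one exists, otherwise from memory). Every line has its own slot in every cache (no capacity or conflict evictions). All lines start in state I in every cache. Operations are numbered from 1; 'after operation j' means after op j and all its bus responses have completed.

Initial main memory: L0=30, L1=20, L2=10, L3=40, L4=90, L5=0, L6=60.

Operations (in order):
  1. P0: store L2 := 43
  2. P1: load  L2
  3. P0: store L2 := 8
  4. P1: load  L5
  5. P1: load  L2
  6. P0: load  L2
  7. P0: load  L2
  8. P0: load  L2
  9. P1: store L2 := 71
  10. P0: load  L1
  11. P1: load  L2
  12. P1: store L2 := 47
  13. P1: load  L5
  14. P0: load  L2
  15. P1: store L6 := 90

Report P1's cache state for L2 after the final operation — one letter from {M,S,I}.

state = S

  op1 P0: store L2 := 43 → M/I on L2; bus BusRdX; mem=10
  op2 P1: load  L2 → S/S on L2; bus BusRd Flush; mem=43
  op3 P0: store L2 := 8 → M/I on L2; bus BusRdX; mem=43
  op4 P1: load  L5 → I/S on L5; bus BusRd; mem=0
  op5 P1: load  L2 → S/S on L2; bus BusRd Flush; mem=8
  op6 P0: load  L2 → S/S on L2; bus (none); mem=8
  op7 P0: load  L2 → S/S on L2; bus (none); mem=8
  op8 P0: load  L2 → S/S on L2; bus (none); mem=8
  op9 P1: store L2 := 71 → I/M on L2; bus BusRdX; mem=8
  op10 P0: load  L1 → S/I on L1; bus BusRd; mem=20
  op11 P1: load  L2 → I/M on L2; bus (none); mem=8
  op12 P1: store L2 := 47 → I/M on L2; bus (none); mem=8
  op13 P1: load  L5 → I/S on L5; bus (none); mem=0
  op14 P0: load  L2 → S/S on L2; bus BusRd Flush; mem=47
  op15 P1: store L6 := 90 → I/M on L6; bus BusRdX; mem=60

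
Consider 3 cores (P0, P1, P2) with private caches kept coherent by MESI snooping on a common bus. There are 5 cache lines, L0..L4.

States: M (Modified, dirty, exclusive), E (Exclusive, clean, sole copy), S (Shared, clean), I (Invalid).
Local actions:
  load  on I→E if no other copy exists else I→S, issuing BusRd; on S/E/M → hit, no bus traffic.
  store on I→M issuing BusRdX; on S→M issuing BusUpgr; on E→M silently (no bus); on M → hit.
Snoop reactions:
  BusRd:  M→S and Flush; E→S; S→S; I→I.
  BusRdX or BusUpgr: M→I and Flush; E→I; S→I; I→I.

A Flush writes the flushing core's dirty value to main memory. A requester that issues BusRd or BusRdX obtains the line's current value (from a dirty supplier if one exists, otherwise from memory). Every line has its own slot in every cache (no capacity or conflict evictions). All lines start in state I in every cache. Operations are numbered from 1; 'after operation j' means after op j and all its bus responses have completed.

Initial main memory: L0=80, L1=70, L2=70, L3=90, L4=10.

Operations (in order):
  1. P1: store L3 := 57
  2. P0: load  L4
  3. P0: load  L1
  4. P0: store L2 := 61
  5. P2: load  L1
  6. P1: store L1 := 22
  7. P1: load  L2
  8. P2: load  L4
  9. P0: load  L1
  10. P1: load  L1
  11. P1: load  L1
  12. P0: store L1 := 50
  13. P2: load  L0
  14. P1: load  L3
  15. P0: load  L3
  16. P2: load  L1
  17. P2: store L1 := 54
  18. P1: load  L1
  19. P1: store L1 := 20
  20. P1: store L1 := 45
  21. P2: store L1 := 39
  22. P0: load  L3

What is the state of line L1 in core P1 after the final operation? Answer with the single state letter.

state = I

[1] P1: store L3 := 57 | P0:I, P1:M(57), P2:I | bus: BusRdX
[2] P0: load  L4 | P0:E(10), P1:I, P2:I | bus: BusRd
[3] P0: load  L1 | P0:E(70), P1:I, P2:I | bus: BusRd
[4] P0: store L2 := 61 | P0:M(61), P1:I, P2:I | bus: BusRdX
[5] P2: load  L1 | P0:S(70), P1:I, P2:S(70) | bus: BusRd
[6] P1: store L1 := 22 | P0:I, P1:M(22), P2:I | bus: BusRdX
[7] P1: load  L2 | P0:S(61), P1:S(61), P2:I | bus: BusRd,Flush
[8] P2: load  L4 | P0:S(10), P1:I, P2:S(10) | bus: BusRd
[9] P0: load  L1 | P0:S(22), P1:S(22), P2:I | bus: BusRd,Flush
[10] P1: load  L1 | P0:S(22), P1:S(22), P2:I | bus: none
[11] P1: load  L1 | P0:S(22), P1:S(22), P2:I | bus: none
[12] P0: store L1 := 50 | P0:M(50), P1:I, P2:I | bus: BusUpgr
[13] P2: load  L0 | P0:I, P1:I, P2:E(80) | bus: BusRd
[14] P1: load  L3 | P0:I, P1:M(57), P2:I | bus: none
[15] P0: load  L3 | P0:S(57), P1:S(57), P2:I | bus: BusRd,Flush
[16] P2: load  L1 | P0:S(50), P1:I, P2:S(50) | bus: BusRd,Flush
[17] P2: store L1 := 54 | P0:I, P1:I, P2:M(54) | bus: BusUpgr
[18] P1: load  L1 | P0:I, P1:S(54), P2:S(54) | bus: BusRd,Flush
[19] P1: store L1 := 20 | P0:I, P1:M(20), P2:I | bus: BusUpgr
[20] P1: store L1 := 45 | P0:I, P1:M(45), P2:I | bus: none
[21] P2: store L1 := 39 | P0:I, P1:I, P2:M(39) | bus: BusRdX,Flush
[22] P0: load  L3 | P0:S(57), P1:S(57), P2:I | bus: none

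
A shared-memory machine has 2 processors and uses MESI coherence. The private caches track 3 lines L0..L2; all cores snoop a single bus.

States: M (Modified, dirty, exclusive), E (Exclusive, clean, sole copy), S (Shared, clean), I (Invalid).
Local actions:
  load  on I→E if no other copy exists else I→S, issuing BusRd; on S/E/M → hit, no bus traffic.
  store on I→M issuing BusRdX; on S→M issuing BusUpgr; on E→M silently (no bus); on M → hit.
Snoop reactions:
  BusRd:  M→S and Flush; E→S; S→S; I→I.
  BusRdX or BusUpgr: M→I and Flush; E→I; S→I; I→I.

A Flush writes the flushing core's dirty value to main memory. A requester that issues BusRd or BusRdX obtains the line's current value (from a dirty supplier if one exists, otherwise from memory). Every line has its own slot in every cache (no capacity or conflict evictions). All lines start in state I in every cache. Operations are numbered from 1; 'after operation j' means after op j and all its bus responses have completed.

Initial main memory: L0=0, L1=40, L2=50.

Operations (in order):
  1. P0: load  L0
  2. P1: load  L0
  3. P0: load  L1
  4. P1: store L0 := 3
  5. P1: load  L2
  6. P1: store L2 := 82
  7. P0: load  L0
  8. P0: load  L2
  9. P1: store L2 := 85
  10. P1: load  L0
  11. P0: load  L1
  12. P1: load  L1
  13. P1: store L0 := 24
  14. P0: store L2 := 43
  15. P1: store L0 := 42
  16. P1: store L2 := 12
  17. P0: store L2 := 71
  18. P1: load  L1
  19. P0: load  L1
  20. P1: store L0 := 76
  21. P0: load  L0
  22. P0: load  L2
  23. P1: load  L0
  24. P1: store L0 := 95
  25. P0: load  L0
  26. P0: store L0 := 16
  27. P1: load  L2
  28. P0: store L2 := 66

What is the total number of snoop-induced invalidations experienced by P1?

invalidations = 4

step 1: P0: load  L0  ⟶  EI  (L0)  txn=BusRd  M[L0]=0
step 2: P1: load  L0  ⟶  SS  (L0)  txn=BusRd  M[L0]=0
step 3: P0: load  L1  ⟶  EI  (L1)  txn=BusRd  M[L1]=40
step 4: P1: store L0 := 3  ⟶  IM  (L0)  txn=BusUpgr  M[L0]=0
step 5: P1: load  L2  ⟶  IE  (L2)  txn=BusRd  M[L2]=50
step 6: P1: store L2 := 82  ⟶  IM  (L2)  txn=∅  M[L2]=50
step 7: P0: load  L0  ⟶  SS  (L0)  txn=BusRd+Flush  M[L0]=3
step 8: P0: load  L2  ⟶  SS  (L2)  txn=BusRd+Flush  M[L2]=82
step 9: P1: store L2 := 85  ⟶  IM  (L2)  txn=BusUpgr  M[L2]=82
step 10: P1: load  L0  ⟶  SS  (L0)  txn=∅  M[L0]=3
step 11: P0: load  L1  ⟶  EI  (L1)  txn=∅  M[L1]=40
step 12: P1: load  L1  ⟶  SS  (L1)  txn=BusRd  M[L1]=40
step 13: P1: store L0 := 24  ⟶  IM  (L0)  txn=BusUpgr  M[L0]=3
step 14: P0: store L2 := 43  ⟶  MI  (L2)  txn=BusRdX+Flush  M[L2]=85
step 15: P1: store L0 := 42  ⟶  IM  (L0)  txn=∅  M[L0]=3
step 16: P1: store L2 := 12  ⟶  IM  (L2)  txn=BusRdX+Flush  M[L2]=43
step 17: P0: store L2 := 71  ⟶  MI  (L2)  txn=BusRdX+Flush  M[L2]=12
step 18: P1: load  L1  ⟶  SS  (L1)  txn=∅  M[L1]=40
step 19: P0: load  L1  ⟶  SS  (L1)  txn=∅  M[L1]=40
step 20: P1: store L0 := 76  ⟶  IM  (L0)  txn=∅  M[L0]=3
step 21: P0: load  L0  ⟶  SS  (L0)  txn=BusRd+Flush  M[L0]=76
step 22: P0: load  L2  ⟶  MI  (L2)  txn=∅  M[L2]=12
step 23: P1: load  L0  ⟶  SS  (L0)  txn=∅  M[L0]=76
step 24: P1: store L0 := 95  ⟶  IM  (L0)  txn=BusUpgr  M[L0]=76
step 25: P0: load  L0  ⟶  SS  (L0)  txn=BusRd+Flush  M[L0]=95
step 26: P0: store L0 := 16  ⟶  MI  (L0)  txn=BusUpgr  M[L0]=95
step 27: P1: load  L2  ⟶  SS  (L2)  txn=BusRd+Flush  M[L2]=71
step 28: P0: store L2 := 66  ⟶  MI  (L2)  txn=BusUpgr  M[L2]=71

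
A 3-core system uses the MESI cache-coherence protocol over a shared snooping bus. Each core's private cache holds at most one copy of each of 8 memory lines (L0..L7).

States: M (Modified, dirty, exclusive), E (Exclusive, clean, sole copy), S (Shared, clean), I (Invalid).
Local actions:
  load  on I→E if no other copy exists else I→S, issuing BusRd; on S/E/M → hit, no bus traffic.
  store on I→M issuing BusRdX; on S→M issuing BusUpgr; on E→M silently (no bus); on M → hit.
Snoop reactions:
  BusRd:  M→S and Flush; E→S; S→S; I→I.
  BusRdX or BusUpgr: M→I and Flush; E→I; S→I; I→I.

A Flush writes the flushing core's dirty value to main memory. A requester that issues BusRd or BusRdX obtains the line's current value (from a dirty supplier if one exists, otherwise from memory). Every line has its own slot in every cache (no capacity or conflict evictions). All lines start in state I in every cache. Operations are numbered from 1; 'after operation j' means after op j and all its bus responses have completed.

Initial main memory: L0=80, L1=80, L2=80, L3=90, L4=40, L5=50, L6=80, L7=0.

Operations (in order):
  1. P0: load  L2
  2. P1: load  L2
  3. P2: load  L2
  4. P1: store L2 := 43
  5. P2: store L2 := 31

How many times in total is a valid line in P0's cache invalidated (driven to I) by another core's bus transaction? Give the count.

[1] P0: load  L2 | P0:E(80), P1:I, P2:I | bus: BusRd
[2] P1: load  L2 | P0:S(80), P1:S(80), P2:I | bus: BusRd
[3] P2: load  L2 | P0:S(80), P1:S(80), P2:S(80) | bus: BusRd
[4] P1: store L2 := 43 | P0:I, P1:M(43), P2:I | bus: BusUpgr
[5] P2: store L2 := 31 | P0:I, P1:I, P2:M(31) | bus: BusRdX,Flush

invalidations = 1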